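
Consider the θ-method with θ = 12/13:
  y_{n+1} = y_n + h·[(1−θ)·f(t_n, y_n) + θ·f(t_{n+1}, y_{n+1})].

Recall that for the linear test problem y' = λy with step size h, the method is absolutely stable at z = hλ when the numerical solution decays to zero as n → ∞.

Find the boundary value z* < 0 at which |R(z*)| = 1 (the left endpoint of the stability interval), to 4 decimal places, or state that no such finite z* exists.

Set f=λy, z=hλ:
  y_{n+1} = y_n + z·[1/13·y_n + 12/13·y_{n+1}] ⇒ (1 − 12/13z)y_{n+1} = (1 + 1/13z)y_n
  ⇒ R(z) = (1 + 1/13z)/(1 − 12/13z).

Boundary: |R(x)|=1, x<0.
x=-0.81: |R|=0.5365
x=-2: |R|=0.2973
x=-10: |R|=0.0226
x=-100: |R|=0.0717
θ=12/13≥1/2 ⇒ |1+1/13x|<|1−12/13x| ∀x<0 ⇒ unbounded interval.

unbounded; (−∞, 0).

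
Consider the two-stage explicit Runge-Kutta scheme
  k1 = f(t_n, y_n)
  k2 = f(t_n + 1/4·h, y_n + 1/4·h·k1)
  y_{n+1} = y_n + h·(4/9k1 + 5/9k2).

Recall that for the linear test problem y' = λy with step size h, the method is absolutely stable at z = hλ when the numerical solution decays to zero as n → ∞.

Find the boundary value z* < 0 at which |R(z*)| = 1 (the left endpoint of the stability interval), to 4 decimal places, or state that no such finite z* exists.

z* = -7.2000.

With y'=λy (z=hλ):
  k1=λy_n ⇒ h·k1=z·y_n;  k2=λ(1+1/4z)y_n ⇒ h·k2=z(1+1/4z)y_n
  y_{n+1}/y_n = 1 + 4/9z + 5/9z(1+1/4z) = 1 + z + 5/36z²
  R(z) = 1 + z + 5/36z².

Boundary: |R(x)|=1, x<0.
x=-1.75: |R|=0.3247
R=1: x+5/36x²=0 ⇒ x=−36/5=-7.2000; min R=1−1/(4·5/36)=-0.8000>−1
Confirm numerically:
  x=-7.173: |R|=0.97310 <1
  x=-6.545: |R|=0.40459 <1
  x=-5.305: |R|=0.39625 <1
  x=-3.505: |R|=0.79875 <1
  x=-7.798: |R|=1.64767 >1
  x=-7.661: |R|=1.49052 >1
Stable set (-7.2000, 0).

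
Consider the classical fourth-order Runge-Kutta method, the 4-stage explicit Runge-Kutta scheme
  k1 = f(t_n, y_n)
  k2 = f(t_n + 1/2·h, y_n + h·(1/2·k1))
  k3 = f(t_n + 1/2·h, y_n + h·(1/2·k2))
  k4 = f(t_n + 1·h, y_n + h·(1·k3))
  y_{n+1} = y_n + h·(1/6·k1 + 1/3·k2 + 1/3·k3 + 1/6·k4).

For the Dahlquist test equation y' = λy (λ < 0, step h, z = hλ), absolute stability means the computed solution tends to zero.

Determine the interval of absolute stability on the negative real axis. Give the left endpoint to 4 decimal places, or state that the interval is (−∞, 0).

Test eqn y'=λy, z=hλ:
  order 4, 4-stage ⇒ R(z)=1+z+z^2/2+z^3/6+z^4/24
  (e.g. R(-0.62)=0.53864, |R|=0.53864)

Find x<0 with |R(x)|<1.
x=-0.62: |R|=0.5386
|R(-1.09)|=0.3470 |R(-0.93)|=0.3996 |R(-0.55)|=0.5773
Bisect:
  x_lo=-3.1450 |R|=1.6924  x_hi=-0.0921 |R|=0.9120
  mid=-1.61858 |R|=0.27057 →hi
  mid=-2.38181 |R|=0.54366 →hi
  mid=-2.76343 |R|=0.96753 →hi
  mid=-2.95424 |R|=1.28606 →lo
  mid=-2.85883 |R|=1.11666 →lo
  mid=-2.81113 |R|=1.03966 →lo
  mid=-2.78728 |R|=1.00300 →lo
  mid=-2.77535 |R|=0.98512 →hi
  mid=-2.78132 |R|=0.99402 →hi
  ...
  [-2.78542,-2.78523] ⇒ x*=-2.7853
Interval (-2.7853, 0).

z∈(-2.7853,0).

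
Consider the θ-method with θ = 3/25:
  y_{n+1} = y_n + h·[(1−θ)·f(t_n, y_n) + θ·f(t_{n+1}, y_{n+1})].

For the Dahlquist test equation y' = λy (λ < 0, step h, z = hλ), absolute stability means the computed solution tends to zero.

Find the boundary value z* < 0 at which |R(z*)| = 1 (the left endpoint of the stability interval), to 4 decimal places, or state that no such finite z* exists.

left endpoint -2.6316.

Set f=λy, z=hλ:
  y_{n+1} = y_n + z·[22/25·y_n + 3/25·y_{n+1}] ⇒ (1 − 3/25z)y_{n+1} = (1 + 22/25z)y_n
  Hence R(z) = (1 + 22/25z)/(1 − 3/25z).

Solve |R(x)|<1 on ℝ⁻.
x=-0.62: |R|=0.4229
R=−1: 1+22/25x = −1+3/25x ⇒ -19/25x=2 ⇒ x=2/(-19/25)=-2.6316
Confirm numerically:
  x=-2.603: |R|=0.98345 <1
  x=-2.416: |R|=0.87298 <1
  x=-1.725: |R|=0.42916 <1
  x=-1.645: |R|=0.37381 <1
  x=-3.218: |R|=1.32152 >1
  x=-3.182: |R|=1.30273 >1
Stable set (-2.6316, 0).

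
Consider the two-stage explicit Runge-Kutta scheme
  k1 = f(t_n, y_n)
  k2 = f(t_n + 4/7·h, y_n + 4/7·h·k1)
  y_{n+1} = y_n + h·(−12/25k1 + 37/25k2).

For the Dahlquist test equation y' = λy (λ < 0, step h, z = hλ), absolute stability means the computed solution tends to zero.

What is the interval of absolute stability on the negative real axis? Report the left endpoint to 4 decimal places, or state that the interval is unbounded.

(-1.1824, 0).

With y'=λy (z=hλ):
  k1=λy_n ⇒ h·k1=z·y_n;  k2=λ(1+4/7z)y_n ⇒ h·k2=z(1+4/7z)y_n
  y_{n+1}/y_n = 1 − 12/25z + 37/25z(1+4/7z) = 1 + z + 148/175z²
  Hence R(z) = 1 + z + 148/175z².

Solve |R(x)|<1 on ℝ⁻.
x=-0.39: |R|=0.7386
R=1: x+148/175x²=0 ⇒ x=−175/148=-1.1824; min R=1−1/(4·148/175)=0.7044>−1
Confirm numerically:
  x=-1.122: |R|=0.94266 <1
  x=-0.716: |R|=0.71756 <1
  x=-0.540: |R|=0.70661 <1
  x=-1.745: |R|=1.83022 >1
So |R|<1 on (-1.1824, 0).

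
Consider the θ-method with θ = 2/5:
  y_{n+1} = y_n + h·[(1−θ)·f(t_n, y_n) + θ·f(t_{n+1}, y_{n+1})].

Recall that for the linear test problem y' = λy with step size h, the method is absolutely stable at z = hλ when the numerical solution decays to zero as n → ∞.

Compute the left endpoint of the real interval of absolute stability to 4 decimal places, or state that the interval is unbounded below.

Set f=λy, z=hλ:
  y_{n+1} = y_n + z·[3/5·y_n + 2/5·y_{n+1}] ⇒ (1 − 2/5z)y_{n+1} = (1 + 3/5z)y_n
  R(z) = (1 + 3/5z)/(1 − 2/5z).

Boundary: |R(x)|=1, x<0.
x=-0.92: |R|=0.3275
R=−1: 1+3/5x = −1+2/5x ⇒ -1/5x=2 ⇒ x=2/(-1/5)=-10.0000
Confirm numerically:
  x=-9.302: |R|=0.97043 <1
  x=-8.681: |R|=0.94102 <1
  x=-5.301: |R|=0.69882 <1
  x=-4.083: |R|=0.55058 <1
  x=-10.502: |R|=1.01930 >1
  x=-10.298: |R|=1.01164 >1
  x=-10.249: |R|=1.00977 >1
Interval (-10.0000, 0).

z* = -10.0000.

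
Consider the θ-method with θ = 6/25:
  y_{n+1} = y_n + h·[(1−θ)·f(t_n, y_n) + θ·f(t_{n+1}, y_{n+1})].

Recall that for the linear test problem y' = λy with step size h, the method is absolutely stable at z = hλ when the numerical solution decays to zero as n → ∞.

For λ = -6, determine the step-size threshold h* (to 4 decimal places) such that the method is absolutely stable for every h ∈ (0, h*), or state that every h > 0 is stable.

(-3.8462,0); λ=-6 ⇒ h* = (50/13)/6 = 0.6410.

Set f=λy, z=hλ:
  y_{n+1} = y_n + z·[19/25·y_n + 6/25·y_{n+1}] ⇒ (1 − 6/25z)y_{n+1} = (1 + 19/25z)y_n
  so R(z) = (1 + 19/25z)/(1 − 6/25z).

Boundary: |R(x)|=1, x<0.
x=-1.78: |R|=0.2472
R=−1: 1+19/25x = −1+6/25x ⇒ -13/25x=2 ⇒ x=2/(-13/25)=-3.8462
Confirm numerically:
  x=-3.251: |R|=0.82616 <1
  x=-2.848: |R|=0.69169 <1
  x=-2.471: |R|=0.55112 <1
  x=-2.302: |R|=0.48279 <1
  x=-4.354: |R|=1.12914 >1
  x=-3.914: |R|=1.01819 >1
  x=-3.892: |R|=1.01233 >1
Stable set (-3.8462, 0).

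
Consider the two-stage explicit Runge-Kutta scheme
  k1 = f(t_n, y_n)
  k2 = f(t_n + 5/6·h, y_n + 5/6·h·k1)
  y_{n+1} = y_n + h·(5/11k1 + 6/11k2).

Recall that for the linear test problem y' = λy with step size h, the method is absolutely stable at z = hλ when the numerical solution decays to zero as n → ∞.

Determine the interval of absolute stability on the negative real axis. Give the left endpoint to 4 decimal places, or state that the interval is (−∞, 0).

(-2.2000, 0).

Set f=λy, z=hλ:
  k1=λy_n ⇒ h·k1=z·y_n;  k2=λ(1+5/6z)y_n ⇒ h·k2=z(1+5/6z)y_n
  y_{n+1}/y_n = 1 + 5/11z + 6/11z(1+5/6z) = 1 + z + 5/11z²
  R(z) = 1 + z + 5/11z².

Solve |R(x)|<1 on ℝ⁻.
x=-1.03: |R|=0.4522
R=1: x+5/11x²=0 ⇒ x=−11/5=-2.2000; min R=1−1/(4·5/11)=0.4500>−1
Confirm numerically:
  x=-1.992: |R|=0.81167 <1
  x=-1.962: |R|=0.78775 <1
  x=-1.845: |R|=0.70228 <1
  x=-1.027: |R|=0.45242 <1
  x=-2.606: |R|=1.48093 >1
  x=-2.320: |R|=1.12655 >1
  x=-2.281: |R|=1.08398 >1
So |R|<1 on (-2.2000, 0).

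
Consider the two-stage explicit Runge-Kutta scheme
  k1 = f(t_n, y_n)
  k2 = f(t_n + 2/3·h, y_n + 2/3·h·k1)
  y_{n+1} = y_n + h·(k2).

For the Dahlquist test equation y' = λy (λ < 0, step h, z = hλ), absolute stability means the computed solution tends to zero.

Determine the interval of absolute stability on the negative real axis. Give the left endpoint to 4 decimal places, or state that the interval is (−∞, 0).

With y'=λy (z=hλ):
  k1=λy_n ⇒ h·k1=z·y_n;  k2=λ(1+2/3z)y_n ⇒ h·k2=z(1+2/3z)y_n
  y_{n+1}/y_n = 1 + z(1+2/3z) = 1 + z + 2/3z²
  R(z) = 1 + z + 2/3z².

Find x<0 with |R(x)|<1.
x=-1.65: |R|=1.1650
R=1: x+2/3x²=0 ⇒ x=−3/2=-1.5000; min R=1−1/(4·2/3)=0.6250>−1
Confirm numerically:
  x=-1.327: |R|=0.84695 <1
  x=-1.211: |R|=0.76668 <1
  x=-1.062: |R|=0.68990 <1
  x=-0.979: |R|=0.65996 <1
  x=-2.050: |R|=1.75167 >1
  x=-1.774: |R|=1.32405 >1
Stable set (-1.5000, 0).

(-1.5000, 0).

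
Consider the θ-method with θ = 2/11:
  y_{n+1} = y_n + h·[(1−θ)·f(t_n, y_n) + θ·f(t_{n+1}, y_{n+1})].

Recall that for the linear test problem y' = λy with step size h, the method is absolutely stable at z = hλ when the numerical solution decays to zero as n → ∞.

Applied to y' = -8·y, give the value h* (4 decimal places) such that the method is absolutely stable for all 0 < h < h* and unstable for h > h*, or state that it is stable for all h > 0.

On y'=λy, z=hλ:
  y_{n+1} = y_n + z·[9/11·y_n + 2/11·y_{n+1}] ⇒ (1 − 2/11z)y_{n+1} = (1 + 9/11z)y_n
  so R(z) = (1 + 9/11z)/(1 − 2/11z).

Find x<0 with |R(x)|<1.
x=-0.42: |R|=0.6098
R=−1: 1+9/11x = −1+2/11x ⇒ -7/11x=2 ⇒ x=2/(-7/11)=-3.1429
Confirm numerically:
  x=-1.583: |R|=0.22921 <1
  x=-1.558: |R|=0.21408 <1
  x=-1.472: |R|=0.16122 <1
  x=-3.343: |R|=1.07922 >1
  x=-3.203: |R|=1.02419 >1
So |R|<1 on (-3.1429, 0).

(-3.1429,0); λ=-8 ⇒ h* = (22/7)/8 = 0.3929.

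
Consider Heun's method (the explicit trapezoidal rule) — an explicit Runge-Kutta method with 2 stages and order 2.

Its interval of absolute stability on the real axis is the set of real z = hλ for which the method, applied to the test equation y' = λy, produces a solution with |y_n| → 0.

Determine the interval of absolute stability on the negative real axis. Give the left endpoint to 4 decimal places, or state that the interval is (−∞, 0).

z∈(-2.0000,0).

On y'=λy, z=hλ:
  order 2, 2-stage ⇒ R(z)=1+z+z^2/2
  (e.g. R(-0.36)=0.70480, |R|=0.70480)

Boundary: |R(x)|=1, x<0.
x=-0.36: |R|=0.7048
|R(-2.01)|=1.0100 |R(-1.67)|=0.7244 |R(-1.59)|=0.6741
Bisect:
  x_lo=-2.6848 |R|=1.9193  x_hi=-0.2432 |R|=0.7864
  mid=-1.46400 |R|=0.60765 →hi
  mid=-2.07441 |R|=1.07718 →lo
  mid=-1.76921 |R|=0.79584 →hi
  mid=-1.92181 |R|=0.92486 →hi
  mid=-1.99811 |R|=0.99811 →hi
  mid=-2.03626 |R|=1.03691 →lo
  mid=-2.01718 |R|=1.01733 →lo
  mid=-2.00764 |R|=1.00767 →lo
  mid=-2.00288 |R|=1.00288 →lo
  mid=-2.00049 |R|=1.00049 →lo
  ...
  [-2.00004,-1.99990] ⇒ x*=-2.0000
Interval (-2.0000, 0).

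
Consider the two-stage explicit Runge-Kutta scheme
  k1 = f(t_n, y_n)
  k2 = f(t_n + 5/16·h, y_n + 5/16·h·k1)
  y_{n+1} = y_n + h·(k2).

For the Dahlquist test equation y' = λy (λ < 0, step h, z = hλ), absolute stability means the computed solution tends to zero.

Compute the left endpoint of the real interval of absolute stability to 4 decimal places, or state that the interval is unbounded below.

z* = -3.2000.

On y'=λy, z=hλ:
  k1=λy_n ⇒ h·k1=z·y_n;  k2=λ(1+5/16z)y_n ⇒ h·k2=z(1+5/16z)y_n
  y_{n+1}/y_n = 1 + z(1+5/16z) = 1 + z + 5/16z²
  so R(z) = 1 + z + 5/16z².

Find x<0 with |R(x)|<1.
x=-1.01: |R|=0.3088
R=1: x+5/16x²=0 ⇒ x=−16/5=-3.2000; min R=1−1/(4·5/16)=0.2000>−1
Confirm numerically:
  x=-2.749: |R|=0.61256 <1
  x=-1.794: |R|=0.21176 <1
  x=-1.347: |R|=0.22000 <1
  x=-3.587: |R|=1.43380 >1
  x=-3.492: |R|=1.31865 >1
Stable set (-3.2000, 0).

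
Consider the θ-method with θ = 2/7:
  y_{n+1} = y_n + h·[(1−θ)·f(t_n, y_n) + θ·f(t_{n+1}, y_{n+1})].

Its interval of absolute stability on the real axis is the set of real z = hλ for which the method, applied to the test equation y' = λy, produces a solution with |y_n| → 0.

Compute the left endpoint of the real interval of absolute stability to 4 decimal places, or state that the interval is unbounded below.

Set f=λy, z=hλ:
  y_{n+1} = y_n + z·[5/7·y_n + 2/7·y_{n+1}] ⇒ (1 − 2/7z)y_{n+1} = (1 + 5/7z)y_n
  Hence R(z) = (1 + 5/7z)/(1 − 2/7z).

Solve |R(x)|<1 on ℝ⁻.
x=-0.44: |R|=0.6091
R=−1: 1+5/7x = −1+2/7x ⇒ -3/7x=2 ⇒ x=2/(-3/7)=-4.6667
Confirm numerically:
  x=-3.612: |R|=0.77756 <1
  x=-2.626: |R|=0.50033 <1
  x=-2.602: |R|=0.49246 <1
  x=-2.596: |R|=0.49049 <1
  x=-5.101: |R|=1.07575 >1
  x=-5.051: |R|=1.06742 >1
  x=-5.024: |R|=1.06288 >1
Interval (-4.6667, 0).

z* = -4.6667.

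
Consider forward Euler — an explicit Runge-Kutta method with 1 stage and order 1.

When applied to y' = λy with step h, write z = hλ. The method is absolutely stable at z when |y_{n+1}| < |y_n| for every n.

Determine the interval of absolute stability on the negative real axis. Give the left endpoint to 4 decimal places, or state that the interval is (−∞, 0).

(-2.0000, 0).

On y'=λy, z=hλ:
  order 1, 1-stage ⇒ R(z)=1+z
  (e.g. R(-1.18)=-0.18000, |R|=0.18000)

Need |R(x)|<1, x<0.
x=-1.18: |R|=0.1800
|R(-2.19)|=1.1900 |R(-2.05)|=1.0500 |R(-1.01)|=0.0100
Bisect:
  x_lo=-2.4452 |R|=1.4452  x_hi=-0.1313 |R|=0.8687
  mid=-1.28829 |R|=0.28829 →hi
  mid=-1.86677 |R|=0.86677 →hi
  mid=-2.15601 |R|=1.15601 →lo
  mid=-2.01139 |R|=1.01139 →lo
  mid=-1.93908 |R|=0.93908 →hi
  mid=-1.97523 |R|=0.97523 →hi
  mid=-1.99331 |R|=0.99331 →hi
  mid=-2.00235 |R|=1.00235 →lo
  mid=-1.99783 |R|=0.99783 →hi
  mid=-2.00009 |R|=1.00009 →lo
  ...
  [-2.00009,-1.99995] ⇒ x*=-2.0000
So |R|<1 on (-2.0000, 0).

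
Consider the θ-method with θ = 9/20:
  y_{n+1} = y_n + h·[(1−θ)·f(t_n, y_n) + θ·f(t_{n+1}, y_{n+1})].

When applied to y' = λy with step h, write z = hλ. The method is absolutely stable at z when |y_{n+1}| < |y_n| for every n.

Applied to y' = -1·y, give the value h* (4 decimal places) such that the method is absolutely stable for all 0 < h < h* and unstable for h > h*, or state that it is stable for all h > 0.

Test eqn y'=λy, z=hλ:
  y_{n+1} = y_n + z·[11/20·y_n + 9/20·y_{n+1}] ⇒ (1 − 9/20z)y_{n+1} = (1 + 11/20z)y_n
  so R(z) = (1 + 11/20z)/(1 − 9/20z).

Find x<0 with |R(x)|<1.
x=-0.45: |R|=0.6258
R=−1: 1+11/20x = −1+9/20x ⇒ -1/10x=2 ⇒ x=2/(-1/10)=-20.0000
Confirm numerically:
  x=-16.123: |R|=0.95304 <1
  x=-14.436: |R|=0.92578 <1
  x=-11.345: |R|=0.85824 <1
  x=-20.545: |R|=1.00532 >1
  x=-20.502: |R|=1.00491 >1
Interval (-20.0000, 0).

(-20.0000,0); λ=-1 ⇒ h* = (20)/1 = 20.0000.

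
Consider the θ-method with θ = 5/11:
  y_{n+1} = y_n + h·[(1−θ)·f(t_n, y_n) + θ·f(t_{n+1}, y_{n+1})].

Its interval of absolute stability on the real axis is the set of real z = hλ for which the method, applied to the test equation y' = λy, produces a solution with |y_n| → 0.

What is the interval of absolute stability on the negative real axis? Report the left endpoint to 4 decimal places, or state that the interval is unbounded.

With y'=λy (z=hλ):
  y_{n+1} = y_n + z·[6/11·y_n + 5/11·y_{n+1}] ⇒ (1 − 5/11z)y_{n+1} = (1 + 6/11z)y_n
  so R(z) = (1 + 6/11z)/(1 − 5/11z).

Solve |R(x)|<1 on ℝ⁻.
x=-1.37: |R|=0.1557
R=−1: 1+6/11x = −1+5/11x ⇒ -1/11x=2 ⇒ x=2/(-1/11)=-22.0000
Confirm numerically:
  x=-19.222: |R|=0.97406 <1
  x=-18.693: |R|=0.96834 <1
  x=-13.626: |R|=0.89417 <1
  x=-22.292: |R|=1.00238 >1
  x=-22.265: |R|=1.00217 >1
  x=-22.214: |R|=1.00175 >1
So |R|<1 on (-22.0000, 0).

(-22.0000, 0).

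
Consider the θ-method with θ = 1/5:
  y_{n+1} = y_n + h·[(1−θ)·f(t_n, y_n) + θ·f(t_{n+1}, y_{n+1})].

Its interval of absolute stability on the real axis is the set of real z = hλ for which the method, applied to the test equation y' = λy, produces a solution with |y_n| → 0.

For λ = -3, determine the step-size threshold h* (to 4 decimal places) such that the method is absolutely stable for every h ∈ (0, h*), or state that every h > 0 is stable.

(-3.3333,0); λ=-3 ⇒ h* = (10/3)/3 = 1.1111.

With y'=λy (z=hλ):
  y_{n+1} = y_n + z·[4/5·y_n + 1/5·y_{n+1}] ⇒ (1 − 1/5z)y_{n+1} = (1 + 4/5z)y_n
  ⇒ R(z) = (1 + 4/5z)/(1 − 1/5z).

Boundary: |R(x)|=1, x<0.
x=-1.69: |R|=0.2631
R=−1: 1+4/5x = −1+1/5x ⇒ -3/5x=2 ⇒ x=2/(-3/5)=-3.3333
Confirm numerically:
  x=-3.175: |R|=0.94190 <1
  x=-3.081: |R|=0.90632 <1
  x=-2.599: |R|=0.71009 <1
  x=-1.602: |R|=0.21327 <1
  x=-3.742: |R|=1.14024 >1
  x=-3.383: |R|=1.01777 >1
Interval (-3.3333, 0).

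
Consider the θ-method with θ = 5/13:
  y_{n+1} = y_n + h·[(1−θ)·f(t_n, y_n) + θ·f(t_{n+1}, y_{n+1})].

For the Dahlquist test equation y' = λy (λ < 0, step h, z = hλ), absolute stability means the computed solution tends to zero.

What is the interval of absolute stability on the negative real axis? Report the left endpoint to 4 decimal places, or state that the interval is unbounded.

Test eqn y'=λy, z=hλ:
  y_{n+1} = y_n + z·[8/13·y_n + 5/13·y_{n+1}] ⇒ (1 − 5/13z)y_{n+1} = (1 + 8/13z)y_n
  Hence R(z) = (1 + 8/13z)/(1 − 5/13z).

Need |R(x)|<1, x<0.
x=-1.3: |R|=0.1333
R=−1: 1+8/13x = −1+5/13x ⇒ -3/13x=2 ⇒ x=2/(-3/13)=-8.6667
Confirm numerically:
  x=-7.592: |R|=0.93673 <1
  x=-6.646: |R|=0.86887 <1
  x=-6.470: |R|=0.85469 <1
  x=-8.900: |R|=1.01217 >1
  x=-8.896: |R|=1.01197 >1
  x=-8.767: |R|=1.00530 >1
So |R|<1 on (-8.6667, 0).

z∈(-8.6667,0).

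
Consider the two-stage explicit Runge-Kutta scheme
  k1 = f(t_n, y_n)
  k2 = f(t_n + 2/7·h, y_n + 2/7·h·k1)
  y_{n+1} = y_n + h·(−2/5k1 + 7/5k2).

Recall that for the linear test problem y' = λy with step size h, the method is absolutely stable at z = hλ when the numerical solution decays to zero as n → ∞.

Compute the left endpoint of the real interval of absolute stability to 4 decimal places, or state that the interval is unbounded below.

Set f=λy, z=hλ:
  k1=λy_n ⇒ h·k1=z·y_n;  k2=λ(1+2/7z)y_n ⇒ h·k2=z(1+2/7z)y_n
  y_{n+1}/y_n = 1 − 2/5z + 7/5z(1+2/7z) = 1 + z + 2/5z²
  R(z) = 1 + z + 2/5z².

Find x<0 with |R(x)|<1.
x=-0.41: |R|=0.6572
R=1: x+2/5x²=0 ⇒ x=−5/2=-2.5000; min R=1−1/(4·2/5)=0.3750>−1
Confirm numerically:
  x=-2.104: |R|=0.66673 <1
  x=-2.075: |R|=0.64725 <1
  x=-1.063: |R|=0.38899 <1
  x=-2.996: |R|=1.59441 >1
  x=-2.775: |R|=1.30525 >1
Interval (-2.5000, 0).

left endpoint -2.5000.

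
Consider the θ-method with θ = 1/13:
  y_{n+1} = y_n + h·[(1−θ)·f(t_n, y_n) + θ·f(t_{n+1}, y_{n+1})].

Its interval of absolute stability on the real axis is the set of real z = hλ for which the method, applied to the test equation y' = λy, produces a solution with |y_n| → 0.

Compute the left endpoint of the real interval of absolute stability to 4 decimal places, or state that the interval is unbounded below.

z* = -2.3636.

Set f=λy, z=hλ:
  y_{n+1} = y_n + z·[12/13·y_n + 1/13·y_{n+1}] ⇒ (1 − 1/13z)y_{n+1} = (1 + 12/13z)y_n
  so R(z) = (1 + 12/13z)/(1 − 1/13z).

Solve |R(x)|<1 on ℝ⁻.
x=-0.88: |R|=0.1758
R=−1: 1+12/13x = −1+1/13x ⇒ -11/13x=2 ⇒ x=2/(-11/13)=-2.3636
Confirm numerically:
  x=-2.078: |R|=0.79162 <1
  x=-1.967: |R|=0.70849 <1
  x=-1.640: |R|=0.45628 <1
  x=-1.132: |R|=0.04132 <1
  x=-2.917: |R|=1.38242 >1
  x=-2.664: |R|=1.21093 >1
  x=-2.631: |R|=1.18815 >1
Interval (-2.3636, 0).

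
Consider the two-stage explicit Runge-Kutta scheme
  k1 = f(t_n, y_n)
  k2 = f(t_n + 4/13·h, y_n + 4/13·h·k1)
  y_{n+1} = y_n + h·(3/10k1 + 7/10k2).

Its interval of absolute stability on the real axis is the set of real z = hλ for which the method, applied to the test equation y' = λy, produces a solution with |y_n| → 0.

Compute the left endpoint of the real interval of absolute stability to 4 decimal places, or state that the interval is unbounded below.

z* = -4.6429.

On y'=λy, z=hλ:
  k1=λy_n ⇒ h·k1=z·y_n;  k2=λ(1+4/13z)y_n ⇒ h·k2=z(1+4/13z)y_n
  y_{n+1}/y_n = 1 + 3/10z + 7/10z(1+4/13z) = 1 + z + 14/65z²
  so R(z) = 1 + z + 14/65z².

Boundary: |R(x)|=1, x<0.
x=-1.39: |R|=0.0261
R=1: x+14/65x²=0 ⇒ x=−65/14=-4.6429; min R=1−1/(4·14/65)=-0.1607>−1
Confirm numerically:
  x=-3.620: |R|=0.20249 <1
  x=-2.329: |R|=0.16070 <1
  x=-2.051: |R|=0.14496 <1
  x=-5.135: |R|=1.54431 >1
  x=-5.027: |R|=1.41593 >1
Stable set (-4.6429, 0).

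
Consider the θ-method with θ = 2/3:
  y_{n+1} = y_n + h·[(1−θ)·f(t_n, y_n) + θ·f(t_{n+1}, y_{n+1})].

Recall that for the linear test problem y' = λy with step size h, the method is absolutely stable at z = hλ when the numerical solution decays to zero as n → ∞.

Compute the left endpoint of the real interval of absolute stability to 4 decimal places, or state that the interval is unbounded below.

interval (−∞, 0).

Set f=λy, z=hλ:
  y_{n+1} = y_n + z·[1/3·y_n + 2/3·y_{n+1}] ⇒ (1 − 2/3z)y_{n+1} = (1 + 1/3z)y_n
  ⇒ R(z) = (1 + 1/3z)/(1 − 2/3z).

Boundary: |R(x)|=1, x<0.
x=-0.58: |R|=0.5817
x=-2: |R|=0.1429
x=-10: |R|=0.3043
x=-100: |R|=0.4778
θ=2/3≥1/2 ⇒ |1+1/3x|<|1−2/3x| ∀x<0 ⇒ stable on all of ℝ⁻.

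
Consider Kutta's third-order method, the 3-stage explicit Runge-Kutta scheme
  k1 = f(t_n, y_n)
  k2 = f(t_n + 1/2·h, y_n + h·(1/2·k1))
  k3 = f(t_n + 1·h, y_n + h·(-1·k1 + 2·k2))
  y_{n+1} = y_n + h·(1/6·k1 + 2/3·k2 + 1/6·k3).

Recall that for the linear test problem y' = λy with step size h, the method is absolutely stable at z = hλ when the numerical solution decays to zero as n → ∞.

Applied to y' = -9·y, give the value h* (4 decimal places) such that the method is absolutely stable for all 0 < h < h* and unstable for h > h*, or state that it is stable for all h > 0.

Test eqn y'=λy, z=hλ:
  order 3, 3-stage ⇒ R(z)=1+z+z^2/2+z^3/6
  (e.g. R(-1.66)=-0.04458, |R|=0.04458)

Find x<0 with |R(x)|<1.
x=-1.66: |R|=0.0446
|R(-1.13)|=0.2680 |R(-0.92)|=0.3734 |R(-0.7)|=0.4878
Bisect:
  x_lo=-2.8429 |R|=1.6313  x_hi=-0.0550 |R|=0.9465
  mid=-1.44894 |R|=0.09379 →hi
  mid=-2.14591 |R|=0.49041 →hi
  mid=-2.49440 |R|=0.97010 →hi
  mid=-2.66865 |R|=1.27535 →lo
  mid=-2.58153 |R|=1.11672 →lo
  mid=-2.53796 |R|=1.04195 →lo
  mid=-2.51618 |R|=1.00566 →lo
  mid=-2.50529 |R|=0.98779 →hi
  mid=-2.51074 |R|=0.99670 →hi
  mid=-2.51346 |R|=1.00118 →lo
  ...
  [-2.51278,-2.51261] ⇒ x*=-2.5127
Stable set (-2.5127, 0).

(-2.5127,0); λ=-9 ⇒ h* = 0.2792.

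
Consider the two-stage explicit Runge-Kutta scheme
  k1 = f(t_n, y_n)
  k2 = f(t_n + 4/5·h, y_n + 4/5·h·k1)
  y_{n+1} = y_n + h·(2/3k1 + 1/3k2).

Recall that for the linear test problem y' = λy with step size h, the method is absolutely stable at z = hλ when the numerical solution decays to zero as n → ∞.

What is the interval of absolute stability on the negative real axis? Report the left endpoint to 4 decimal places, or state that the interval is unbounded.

(-3.7500, 0).

On y'=λy, z=hλ:
  k1=λy_n ⇒ h·k1=z·y_n;  k2=λ(1+4/5z)y_n ⇒ h·k2=z(1+4/5z)y_n
  y_{n+1}/y_n = 1 + 2/3z + 1/3z(1+4/5z) = 1 + z + 4/15z²
  R(z) = 1 + z + 4/15z².

Solve |R(x)|<1 on ℝ⁻.
x=-0.61: |R|=0.4892
R=1: x+4/15x²=0 ⇒ x=−15/4=-3.7500; min R=1−1/(4·4/15)=0.0625>−1
Confirm numerically:
  x=-3.392: |R|=0.67618 <1
  x=-2.531: |R|=0.17726 <1
  x=-1.870: |R|=0.06251 <1
  x=-4.305: |R|=1.63714 >1
  x=-4.247: |R|=1.56287 >1
Stable set (-3.7500, 0).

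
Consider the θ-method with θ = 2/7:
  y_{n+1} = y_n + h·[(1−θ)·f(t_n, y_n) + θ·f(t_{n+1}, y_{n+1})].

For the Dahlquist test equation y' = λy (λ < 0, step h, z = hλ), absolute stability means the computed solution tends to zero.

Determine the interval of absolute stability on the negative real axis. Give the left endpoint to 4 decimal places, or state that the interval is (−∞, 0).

On y'=λy, z=hλ:
  y_{n+1} = y_n + z·[5/7·y_n + 2/7·y_{n+1}] ⇒ (1 − 2/7z)y_{n+1} = (1 + 5/7z)y_n
  so R(z) = (1 + 5/7z)/(1 − 2/7z).

Boundary: |R(x)|=1, x<0.
x=-0.42: |R|=0.6250
R=−1: 1+5/7x = −1+2/7x ⇒ -3/7x=2 ⇒ x=2/(-3/7)=-4.6667
Confirm numerically:
  x=-3.455: |R|=0.73868 <1
  x=-2.749: |R|=0.53969 <1
  x=-1.943: |R|=0.24940 <1
  x=-5.187: |R|=1.08985 >1
  x=-5.049: |R|=1.06708 >1
  x=-4.907: |R|=1.04288 >1
Stable set (-4.6667, 0).

z∈(-4.6667,0).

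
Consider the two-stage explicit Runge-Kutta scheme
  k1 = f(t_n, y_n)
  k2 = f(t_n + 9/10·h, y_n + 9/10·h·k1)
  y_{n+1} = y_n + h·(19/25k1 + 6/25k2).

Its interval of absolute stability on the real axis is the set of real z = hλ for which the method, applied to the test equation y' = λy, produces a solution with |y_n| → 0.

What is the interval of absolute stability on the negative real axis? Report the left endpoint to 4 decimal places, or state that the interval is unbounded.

(-4.6296, 0).

On y'=λy, z=hλ:
  k1=λy_n ⇒ h·k1=z·y_n;  k2=λ(1+9/10z)y_n ⇒ h·k2=z(1+9/10z)y_n
  y_{n+1}/y_n = 1 + 19/25z + 6/25z(1+9/10z) = 1 + z + 27/125z²
  Hence R(z) = 1 + z + 27/125z².

Need |R(x)|<1, x<0.
x=-0.37: |R|=0.6596
R=1: x+27/125x²=0 ⇒ x=−125/27=-4.6296; min R=1−1/(4·27/125)=-0.1574>−1
Confirm numerically:
  x=-4.345: |R|=0.73287 <1
  x=-3.695: |R|=0.25405 <1
  x=-2.901: |R|=0.08319 <1
  x=-2.258: |R|=0.15671 <1
  x=-5.180: |R|=1.61580 >1
  x=-4.778: |R|=1.15313 >1
Interval (-4.6296, 0).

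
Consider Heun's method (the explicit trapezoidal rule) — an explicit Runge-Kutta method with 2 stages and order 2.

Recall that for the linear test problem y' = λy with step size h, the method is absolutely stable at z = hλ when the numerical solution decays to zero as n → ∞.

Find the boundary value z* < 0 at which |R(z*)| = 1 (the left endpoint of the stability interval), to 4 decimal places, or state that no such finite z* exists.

left endpoint -2.0000.

Test eqn y'=λy, z=hλ:
  order 2, 2-stage ⇒ R(z)=1+z+z^2/2
  (e.g. R(-0.33)=0.72445, |R|=0.72445)

Find x<0 with |R(x)|<1.
x=-0.33: |R|=0.7245
|R(-2.39)|=1.4661 |R(-2.11)|=1.1160 |R(-0.55)|=0.6013
Bisect:
  x_lo=-2.3842 |R|=1.4580  x_hi=-0.3681 |R|=0.6996
  mid=-1.37615 |R|=0.57075 →hi
  mid=-1.88018 |R|=0.88736 →hi
  mid=-2.13219 |R|=1.14093 →lo
  mid=-2.00618 |R|=1.00620 →lo
  mid=-1.94318 |R|=0.94480 →hi
  mid=-1.97468 |R|=0.97500 →hi
  mid=-1.99043 |R|=0.99048 →hi
  ...
  [-2.00003,-1.99991] ⇒ x*=-2.0000
Interval (-2.0000, 0).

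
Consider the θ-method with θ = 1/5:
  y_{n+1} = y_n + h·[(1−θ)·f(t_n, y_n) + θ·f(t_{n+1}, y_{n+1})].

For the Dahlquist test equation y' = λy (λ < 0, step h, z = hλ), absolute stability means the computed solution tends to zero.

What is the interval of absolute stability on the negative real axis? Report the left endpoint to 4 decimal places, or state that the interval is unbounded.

(-3.3333, 0).

Set f=λy, z=hλ:
  y_{n+1} = y_n + z·[4/5·y_n + 1/5·y_{n+1}] ⇒ (1 − 1/5z)y_{n+1} = (1 + 4/5z)y_n
  Hence R(z) = (1 + 4/5z)/(1 − 1/5z).

Solve |R(x)|<1 on ℝ⁻.
x=-1.59: |R|=0.2064
R=−1: 1+4/5x = −1+1/5x ⇒ -3/5x=2 ⇒ x=2/(-3/5)=-3.3333
Confirm numerically:
  x=-3.267: |R|=0.97593 <1
  x=-2.408: |R|=0.62527 <1
  x=-1.727: |R|=0.28363 <1
  x=-1.621: |R|=0.22414 <1
  x=-3.898: |R|=1.19038 >1
  x=-3.577: |R|=1.08523 >1
Interval (-3.3333, 0).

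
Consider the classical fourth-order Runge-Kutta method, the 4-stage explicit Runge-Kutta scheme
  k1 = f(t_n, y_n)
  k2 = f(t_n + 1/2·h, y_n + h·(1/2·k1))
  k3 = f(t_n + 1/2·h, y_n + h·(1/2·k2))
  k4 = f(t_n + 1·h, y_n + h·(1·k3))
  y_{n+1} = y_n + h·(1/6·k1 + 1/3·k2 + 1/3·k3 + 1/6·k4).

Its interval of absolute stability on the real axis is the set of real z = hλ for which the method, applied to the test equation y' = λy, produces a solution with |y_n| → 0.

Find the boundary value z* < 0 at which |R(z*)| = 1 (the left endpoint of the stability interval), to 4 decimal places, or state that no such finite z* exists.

z* = -2.7853.

Set f=λy, z=hλ:
  order 4, 4-stage ⇒ R(z)=1+z+z^2/2+z^3/6+z^4/24
  (e.g. R(-1.76)=0.27997, |R|=0.27997)

Find x<0 with |R(x)|<1.
x=-1.76: |R|=0.2800
|R(-2.06)|=0.3552 |R(-1.98)|=0.3269 |R(-1.54)|=0.2714
Bisect:
  x_lo=-3.4193 |R|=2.4593  x_hi=-0.1305 |R|=0.8777
  mid=-1.77489 |R|=0.28184 →hi
  mid=-2.59710 |R|=0.75141 →hi
  mid=-3.00821 |R|=1.39150 →lo
  mid=-2.80265 |R|=1.02649 →lo
  mid=-2.69988 |R|=0.87867 →hi
  mid=-2.75127 |R|=0.94990 →hi
  mid=-2.77696 |R|=0.98751 →hi
  mid=-2.78981 |R|=1.00683 →lo
  ...
  [-2.78539,-2.78519] ⇒ x*=-2.7853
So |R|<1 on (-2.7853, 0).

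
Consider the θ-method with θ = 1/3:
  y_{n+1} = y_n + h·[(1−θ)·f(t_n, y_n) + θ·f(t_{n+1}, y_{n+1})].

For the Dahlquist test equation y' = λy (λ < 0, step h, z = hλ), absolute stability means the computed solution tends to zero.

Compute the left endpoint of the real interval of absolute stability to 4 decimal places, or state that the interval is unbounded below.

With y'=λy (z=hλ):
  y_{n+1} = y_n + z·[2/3·y_n + 1/3·y_{n+1}] ⇒ (1 − 1/3z)y_{n+1} = (1 + 2/3z)y_n
  Hence R(z) = (1 + 2/3z)/(1 − 1/3z).

Boundary: |R(x)|=1, x<0.
x=-0.42: |R|=0.6316
R=−1: 1+2/3x = −1+1/3x ⇒ -1/3x=2 ⇒ x=2/(-1/3)=-6.0000
Confirm numerically:
  x=-5.289: |R|=0.91422 <1
  x=-4.609: |R|=0.81719 <1
  x=-2.786: |R|=0.44452 <1
  x=-2.603: |R|=0.39372 <1
  x=-6.193: |R|=1.02099 >1
  x=-6.079: |R|=1.00870 >1
Stable set (-6.0000, 0).

left endpoint -6.0000.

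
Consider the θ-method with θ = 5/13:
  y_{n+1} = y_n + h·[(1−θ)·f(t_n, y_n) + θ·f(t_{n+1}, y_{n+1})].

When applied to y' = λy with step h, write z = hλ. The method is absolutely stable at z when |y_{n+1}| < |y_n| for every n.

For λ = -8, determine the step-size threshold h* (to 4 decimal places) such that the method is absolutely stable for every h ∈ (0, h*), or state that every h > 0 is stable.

(-8.6667,0); λ=-8 ⇒ h* = (26/3)/8 = 1.0833.

On y'=λy, z=hλ:
  y_{n+1} = y_n + z·[8/13·y_n + 5/13·y_{n+1}] ⇒ (1 − 5/13z)y_{n+1} = (1 + 8/13z)y_n
  R(z) = (1 + 8/13z)/(1 − 5/13z).

Boundary: |R(x)|=1, x<0.
x=-1.67: |R|=0.0169
R=−1: 1+8/13x = −1+5/13x ⇒ -3/13x=2 ⇒ x=2/(-3/13)=-8.6667
Confirm numerically:
  x=-8.375: |R|=0.98405 <1
  x=-5.974: |R|=0.81157 <1
  x=-5.744: |R|=0.78984 <1
  x=-9.253: |R|=1.02968 >1
  x=-9.245: |R|=1.02930 >1
  x=-8.908: |R|=1.01258 >1
Interval (-8.6667, 0).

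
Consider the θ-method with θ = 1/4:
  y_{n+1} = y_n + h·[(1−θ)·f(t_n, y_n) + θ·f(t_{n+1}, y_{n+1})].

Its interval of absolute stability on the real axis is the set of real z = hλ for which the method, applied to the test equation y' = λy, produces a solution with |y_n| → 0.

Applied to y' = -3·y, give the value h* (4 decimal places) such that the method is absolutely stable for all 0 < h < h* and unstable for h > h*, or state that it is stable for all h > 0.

(-4.0000,0); λ=-3 ⇒ h* = (4)/3 = 1.3333.

Set f=λy, z=hλ:
  y_{n+1} = y_n + z·[3/4·y_n + 1/4·y_{n+1}] ⇒ (1 − 1/4z)y_{n+1} = (1 + 3/4z)y_n
  ⇒ R(z) = (1 + 3/4z)/(1 − 1/4z).

Find x<0 with |R(x)|<1.
x=-0.89: |R|=0.2720
R=−1: 1+3/4x = −1+1/4x ⇒ -1/2x=2 ⇒ x=2/(-1/2)=-4.0000
Confirm numerically:
  x=-3.680: |R|=0.91667 <1
  x=-2.353: |R|=0.48150 <1
  x=-2.349: |R|=0.47992 <1
  x=-1.872: |R|=0.27520 <1
  x=-4.569: |R|=1.13280 >1
  x=-4.487: |R|=1.11476 >1
  x=-4.244: |R|=1.05919 >1
Interval (-4.0000, 0).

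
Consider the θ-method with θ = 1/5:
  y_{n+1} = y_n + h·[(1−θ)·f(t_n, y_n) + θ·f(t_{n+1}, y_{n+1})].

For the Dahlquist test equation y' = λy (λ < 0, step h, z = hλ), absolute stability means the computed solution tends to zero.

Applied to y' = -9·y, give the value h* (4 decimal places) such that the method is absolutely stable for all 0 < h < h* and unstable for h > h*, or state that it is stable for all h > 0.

(-3.3333,0); λ=-9 ⇒ h* = (10/3)/9 = 0.3704.

Set f=λy, z=hλ:
  y_{n+1} = y_n + z·[4/5·y_n + 1/5·y_{n+1}] ⇒ (1 − 1/5z)y_{n+1} = (1 + 4/5z)y_n
  R(z) = (1 + 4/5z)/(1 − 1/5z).

Need |R(x)|<1, x<0.
x=-1.38: |R|=0.0815
R=−1: 1+4/5x = −1+1/5x ⇒ -3/5x=2 ⇒ x=2/(-3/5)=-3.3333
Confirm numerically:
  x=-2.721: |R|=0.76208 <1
  x=-2.179: |R|=0.51762 <1
  x=-2.050: |R|=0.45390 <1
  x=-3.803: |R|=1.16006 >1
  x=-3.637: |R|=1.10548 >1
  x=-3.548: |R|=1.07534 >1
Stable set (-3.3333, 0).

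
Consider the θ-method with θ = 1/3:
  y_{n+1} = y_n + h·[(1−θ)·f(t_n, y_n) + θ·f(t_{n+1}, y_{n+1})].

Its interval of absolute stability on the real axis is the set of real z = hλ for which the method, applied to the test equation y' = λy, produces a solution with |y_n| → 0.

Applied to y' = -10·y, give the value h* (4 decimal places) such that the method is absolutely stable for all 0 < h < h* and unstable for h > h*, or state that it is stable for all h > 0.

(-6.0000,0); λ=-10 ⇒ h* = (6)/10 = 0.6000.

Set f=λy, z=hλ:
  y_{n+1} = y_n + z·[2/3·y_n + 1/3·y_{n+1}] ⇒ (1 − 1/3z)y_{n+1} = (1 + 2/3z)y_n
  so R(z) = (1 + 2/3z)/(1 − 1/3z).

Find x<0 with |R(x)|<1.
x=-0.78: |R|=0.3810
R=−1: 1+2/3x = −1+1/3x ⇒ -1/3x=2 ⇒ x=2/(-1/3)=-6.0000
Confirm numerically:
  x=-5.450: |R|=0.93491 <1
  x=-4.436: |R|=0.78967 <1
  x=-2.587: |R|=0.38912 <1
  x=-6.402: |R|=1.04276 >1
  x=-6.398: |R|=1.04235 >1
  x=-6.046: |R|=1.00509 >1
Interval (-6.0000, 0).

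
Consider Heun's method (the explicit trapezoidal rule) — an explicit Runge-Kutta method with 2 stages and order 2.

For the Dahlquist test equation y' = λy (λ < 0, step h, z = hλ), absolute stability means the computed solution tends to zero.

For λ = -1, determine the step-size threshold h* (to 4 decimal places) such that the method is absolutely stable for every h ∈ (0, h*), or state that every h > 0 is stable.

(-2.0000,0); λ=-1 ⇒ h* = 2.0000.

Test eqn y'=λy, z=hλ:
  order 2, 2-stage ⇒ R(z)=1+z+z^2/2
  (e.g. R(-1.66)=0.71780, |R|=0.71780)

Find x<0 with |R(x)|<1.
x=-1.66: |R|=0.7178
|R(-1.73)|=0.7664 |R(-1.27)|=0.5364 |R(-0.9)|=0.5050
Bisect:
  x_lo=-2.7512 |R|=2.0334  x_hi=-0.1008 |R|=0.9043
  mid=-1.42602 |R|=0.59075 →hi
  mid=-2.08862 |R|=1.09254 →lo
  mid=-1.75732 |R|=0.78677 →hi
  mid=-1.92297 |R|=0.92593 →hi
  mid=-2.00579 |R|=1.00581 →lo
  mid=-1.96438 |R|=0.96501 →hi
  mid=-1.98509 |R|=0.98520 →hi
  mid=-1.99544 |R|=0.99545 →hi
  mid=-2.00062 |R|=1.00062 →lo
  ...
  [-2.00013,-1.99997] ⇒ x*=-2.0000
Interval (-2.0000, 0).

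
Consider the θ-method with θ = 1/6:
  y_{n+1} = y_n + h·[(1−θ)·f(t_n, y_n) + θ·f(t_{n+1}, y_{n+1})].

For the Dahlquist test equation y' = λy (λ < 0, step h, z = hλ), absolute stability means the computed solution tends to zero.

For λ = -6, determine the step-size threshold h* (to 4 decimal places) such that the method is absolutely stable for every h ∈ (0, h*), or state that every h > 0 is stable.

Test eqn y'=λy, z=hλ:
  y_{n+1} = y_n + z·[5/6·y_n + 1/6·y_{n+1}] ⇒ (1 − 1/6z)y_{n+1} = (1 + 5/6z)y_n
  R(z) = (1 + 5/6z)/(1 − 1/6z).

Need |R(x)|<1, x<0.
x=-0.33: |R|=0.6872
R=−1: 1+5/6x = −1+1/6x ⇒ -2/3x=2 ⇒ x=2/(-2/3)=-3.0000
Confirm numerically:
  x=-2.570: |R|=0.79930 <1
  x=-2.499: |R|=0.76421 <1
  x=-1.676: |R|=0.31006 <1
  x=-1.511: |R|=0.20703 <1
  x=-3.351: |R|=1.15014 >1
  x=-3.133: |R|=1.05825 >1
  x=-3.102: |R|=1.04483 >1
Stable set (-3.0000, 0).

(-3.0000,0); λ=-6 ⇒ h* = (3)/6 = 0.5000.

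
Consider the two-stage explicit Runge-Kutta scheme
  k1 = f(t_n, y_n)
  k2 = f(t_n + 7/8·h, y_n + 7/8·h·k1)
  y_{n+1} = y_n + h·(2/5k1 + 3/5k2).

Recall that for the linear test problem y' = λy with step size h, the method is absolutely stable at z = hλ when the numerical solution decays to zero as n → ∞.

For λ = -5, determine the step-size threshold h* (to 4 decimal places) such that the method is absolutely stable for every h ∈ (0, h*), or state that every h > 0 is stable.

(-1.9048,0); λ=-5 ⇒ h* = (40/21)/5 = 0.3810.

Set f=λy, z=hλ:
  k1=λy_n ⇒ h·k1=z·y_n;  k2=λ(1+7/8z)y_n ⇒ h·k2=z(1+7/8z)y_n
  y_{n+1}/y_n = 1 + 2/5z + 3/5z(1+7/8z) = 1 + z + 21/40z²
  Hence R(z) = 1 + z + 21/40z².

Find x<0 with |R(x)|<1.
x=-1.58: |R|=0.7306
R=1: x+21/40x²=0 ⇒ x=−40/21=-1.9048; min R=1−1/(4·21/40)=0.5238>−1
Confirm numerically:
  x=-1.870: |R|=0.96587 <1
  x=-1.459: |R|=0.65856 <1
  x=-1.404: |R|=0.63089 <1
  x=-2.389: |R|=1.60734 >1
  x=-2.341: |R|=1.53615 >1
  x=-1.949: |R|=1.04527 >1
Interval (-1.9048, 0).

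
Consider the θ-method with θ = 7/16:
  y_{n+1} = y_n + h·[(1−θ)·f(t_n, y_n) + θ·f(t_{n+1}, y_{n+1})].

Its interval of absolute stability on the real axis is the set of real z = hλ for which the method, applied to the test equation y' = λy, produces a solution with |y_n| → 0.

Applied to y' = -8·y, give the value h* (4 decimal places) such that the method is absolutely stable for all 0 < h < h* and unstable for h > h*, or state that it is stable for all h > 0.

(-16.0000,0); λ=-8 ⇒ h* = (16)/8 = 2.0000.

Test eqn y'=λy, z=hλ:
  y_{n+1} = y_n + z·[9/16·y_n + 7/16·y_{n+1}] ⇒ (1 − 7/16z)y_{n+1} = (1 + 9/16z)y_n
  R(z) = (1 + 9/16z)/(1 − 7/16z).

Boundary: |R(x)|=1, x<0.
x=-1.03: |R|=0.2900
R=−1: 1+9/16x = −1+7/16x ⇒ -1/8x=2 ⇒ x=2/(-1/8)=-16.0000
Confirm numerically:
  x=-15.170: |R|=0.98641 <1
  x=-12.971: |R|=0.94328 <1
  x=-8.846: |R|=0.81638 <1
  x=-7.145: |R|=0.73173 <1
  x=-16.318: |R|=1.00488 >1
  x=-16.194: |R|=1.00300 >1
Stable set (-16.0000, 0).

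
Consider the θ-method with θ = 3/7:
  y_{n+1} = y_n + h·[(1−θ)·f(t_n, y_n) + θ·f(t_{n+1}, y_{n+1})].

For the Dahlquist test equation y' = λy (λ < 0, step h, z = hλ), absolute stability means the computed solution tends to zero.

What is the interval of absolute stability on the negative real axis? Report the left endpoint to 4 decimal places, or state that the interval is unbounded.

Set f=λy, z=hλ:
  y_{n+1} = y_n + z·[4/7·y_n + 3/7·y_{n+1}] ⇒ (1 − 3/7z)y_{n+1} = (1 + 4/7z)y_n
  R(z) = (1 + 4/7z)/(1 − 3/7z).

Need |R(x)|<1, x<0.
x=-1.77: |R|=0.0065
R=−1: 1+4/7x = −1+3/7x ⇒ -1/7x=2 ⇒ x=2/(-1/7)=-14.0000
Confirm numerically:
  x=-10.565: |R|=0.91123 <1
  x=-10.293: |R|=0.90214 <1
  x=-7.766: |R|=0.79424 <1
  x=-5.666: |R|=0.65272 <1
  x=-14.369: |R|=1.00736 >1
  x=-14.236: |R|=1.00475 >1
Stable set (-14.0000, 0).

z∈(-14.0000,0).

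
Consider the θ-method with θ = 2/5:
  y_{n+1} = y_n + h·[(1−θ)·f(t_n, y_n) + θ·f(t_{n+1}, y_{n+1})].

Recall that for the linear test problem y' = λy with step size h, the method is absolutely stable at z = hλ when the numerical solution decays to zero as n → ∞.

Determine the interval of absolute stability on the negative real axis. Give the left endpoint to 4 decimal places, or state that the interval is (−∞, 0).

(-10.0000, 0).

With y'=λy (z=hλ):
  y_{n+1} = y_n + z·[3/5·y_n + 2/5·y_{n+1}] ⇒ (1 − 2/5z)y_{n+1} = (1 + 3/5z)y_n
  so R(z) = (1 + 3/5z)/(1 − 2/5z).

Find x<0 with |R(x)|<1.
x=-0.59: |R|=0.5227
R=−1: 1+3/5x = −1+2/5x ⇒ -1/5x=2 ⇒ x=2/(-1/5)=-10.0000
Confirm numerically:
  x=-8.932: |R|=0.95329 <1
  x=-6.492: |R|=0.80494 <1
  x=-4.293: |R|=0.57994 <1
  x=-10.455: |R|=1.01756 >1
  x=-10.264: |R|=1.01034 >1
Stable set (-10.0000, 0).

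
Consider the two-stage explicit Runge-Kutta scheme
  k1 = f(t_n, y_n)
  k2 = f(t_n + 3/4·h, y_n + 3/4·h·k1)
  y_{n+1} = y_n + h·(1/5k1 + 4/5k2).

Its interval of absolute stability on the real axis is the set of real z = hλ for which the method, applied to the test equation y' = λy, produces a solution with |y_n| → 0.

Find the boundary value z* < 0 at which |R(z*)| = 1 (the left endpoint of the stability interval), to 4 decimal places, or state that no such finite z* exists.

left endpoint -1.6667.

Test eqn y'=λy, z=hλ:
  k1=λy_n ⇒ h·k1=z·y_n;  k2=λ(1+3/4z)y_n ⇒ h·k2=z(1+3/4z)y_n
  y_{n+1}/y_n = 1 + 1/5z + 4/5z(1+3/4z) = 1 + z + 3/5z²
  Hence R(z) = 1 + z + 3/5z².

Find x<0 with |R(x)|<1.
x=-1.73: |R|=1.0657
R=1: x+3/5x²=0 ⇒ x=−5/3=-1.6667; min R=1−1/(4·3/5)=0.5833>−1
Confirm numerically:
  x=-1.331: |R|=0.73194 <1
  x=-1.297: |R|=0.71233 <1
  x=-1.037: |R|=0.60822 <1
  x=-0.700: |R|=0.59400 <1
  x=-2.084: |R|=1.52183 >1
  x=-2.020: |R|=1.42824 >1
So |R|<1 on (-1.6667, 0).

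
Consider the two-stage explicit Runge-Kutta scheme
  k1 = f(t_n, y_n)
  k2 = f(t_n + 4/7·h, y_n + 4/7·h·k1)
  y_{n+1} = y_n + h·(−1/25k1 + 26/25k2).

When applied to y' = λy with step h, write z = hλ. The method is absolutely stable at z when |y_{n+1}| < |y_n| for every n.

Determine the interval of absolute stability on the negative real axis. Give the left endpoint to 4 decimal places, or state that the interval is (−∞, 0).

(-1.6827, 0).

Test eqn y'=λy, z=hλ:
  k1=λy_n ⇒ h·k1=z·y_n;  k2=λ(1+4/7z)y_n ⇒ h·k2=z(1+4/7z)y_n
  y_{n+1}/y_n = 1 − 1/25z + 26/25z(1+4/7z) = 1 + z + 104/175z²
  R(z) = 1 + z + 104/175z².

Need |R(x)|<1, x<0.
x=-0.56: |R|=0.6264
R=1: x+104/175x²=0 ⇒ x=−175/104=-1.6827; min R=1−1/(4·104/175)=0.5793>−1
Confirm numerically:
  x=-1.374: |R|=0.74794 <1
  x=-1.328: |R|=0.72007 <1
  x=-0.895: |R|=0.58104 <1
  x=-1.919: |R|=1.26949 >1
  x=-1.747: |R|=1.06677 >1
Stable set (-1.6827, 0).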